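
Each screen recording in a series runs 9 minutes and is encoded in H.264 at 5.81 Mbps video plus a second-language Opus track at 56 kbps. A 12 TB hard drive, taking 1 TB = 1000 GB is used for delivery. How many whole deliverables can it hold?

9 min = 540 s
Audio: 56 kbps = 0.056 Mbps.
Total bitrate: 5.866 Mbps.
Per item: 5.866 Mbps × 540 s = 3,168 Mb = 396.0 MB.
Capacity: 12 TB = 96,000,000 Mb; 30306.47 items → 30306 complete.

30306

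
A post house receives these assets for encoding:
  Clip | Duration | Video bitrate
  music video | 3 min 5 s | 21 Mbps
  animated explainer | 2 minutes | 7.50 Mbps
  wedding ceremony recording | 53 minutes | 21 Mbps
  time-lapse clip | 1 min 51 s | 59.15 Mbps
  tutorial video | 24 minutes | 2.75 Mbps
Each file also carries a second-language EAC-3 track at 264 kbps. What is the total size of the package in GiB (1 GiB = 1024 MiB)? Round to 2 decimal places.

9.71 GiB

Audio: 264 kbps = 0.264 Mbps.
music video: 21.264 Mbps × 185 s = 3933.8 Mb
animated explainer: 7.764 Mbps × 120 s = 931.7 Mb
wedding ceremony recording: 21.264 Mbps × 3180 s = 67619.5 Mb
time-lapse clip: 59.414 Mbps × 111 s = 6595.0 Mb
tutorial video: 3.014 Mbps × 1440 s = 4340.2 Mb
Total: 83420.2 Mb = 10427.5 MB.
= 9.711 GiB.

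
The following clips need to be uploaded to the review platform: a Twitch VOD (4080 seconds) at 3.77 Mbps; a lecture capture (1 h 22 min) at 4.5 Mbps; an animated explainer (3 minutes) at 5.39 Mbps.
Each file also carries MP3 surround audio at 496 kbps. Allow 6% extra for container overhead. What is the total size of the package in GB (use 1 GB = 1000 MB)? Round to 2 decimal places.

Audio: 496 kbps = 0.496 Mbps.
Twitch VOD: 4.266 Mbps × 4080 s × 1.06 = 18449.6 Mb
lecture capture: 4.996 Mbps × 4920 s × 1.06 = 26055.1 Mb
animated explainer: 5.886 Mbps × 180 s × 1.06 = 1123.0 Mb
Total: 45627.8 Mb = 5703.5 MB.
= 5.703 GB.

5.70 GB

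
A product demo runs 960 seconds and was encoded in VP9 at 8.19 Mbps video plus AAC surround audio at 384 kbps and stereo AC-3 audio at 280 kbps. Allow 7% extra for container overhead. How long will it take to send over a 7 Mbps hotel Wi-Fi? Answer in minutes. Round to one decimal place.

21.7 minutes

Audio total: 384 + 280 = 664 kbps = 0.664 Mbps.
Total bitrate: 8.854 Mbps.
File: 8.854 Mbps × 960 s = 8499.8 Mb.
With 7% container overhead: ×1.07. → 9094.8 Mb.
At 7 Mbps: 9094.8 / 7 = 1299.3 s ≈ 21.7 minutes.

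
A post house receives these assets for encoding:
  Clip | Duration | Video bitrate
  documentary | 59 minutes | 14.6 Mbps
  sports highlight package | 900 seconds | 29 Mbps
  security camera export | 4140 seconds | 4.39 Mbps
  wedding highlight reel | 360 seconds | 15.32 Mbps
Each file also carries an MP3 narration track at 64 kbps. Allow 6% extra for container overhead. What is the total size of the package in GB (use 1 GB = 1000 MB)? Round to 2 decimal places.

Audio: 64 kbps = 0.064 Mbps.
documentary: 14.664 Mbps × 3540 s × 1.06 = 55025.2 Mb
sports highlight package: 29.064 Mbps × 900 s × 1.06 = 27727.1 Mb
security camera export: 4.454 Mbps × 4140 s × 1.06 = 19545.9 Mb
wedding highlight reel: 15.384 Mbps × 360 s × 1.06 = 5870.5 Mb
Total: 108168.7 Mb = 13521.1 MB.
= 13.52 GB.

13.52 GB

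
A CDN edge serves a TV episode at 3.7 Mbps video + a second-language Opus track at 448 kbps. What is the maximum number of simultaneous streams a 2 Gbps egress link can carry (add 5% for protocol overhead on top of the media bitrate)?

Audio: 448 kbps = 0.448 Mbps.
Per-viewer media rate: 4.148 Mbps.
On the wire with 5% overhead: 4.355 Mbps.
2 Gbps = 2,000 Mbps; 2,000 / 4.355 = 459.20 → 459 viewers.

459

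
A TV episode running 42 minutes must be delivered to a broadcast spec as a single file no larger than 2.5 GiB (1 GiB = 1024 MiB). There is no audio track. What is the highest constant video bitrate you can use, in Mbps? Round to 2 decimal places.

8.52 Mbps

Budget: 2.5 GiB = 21474.8 Mb.
42 min = 2520 s
Total bitrate budget: 21474.8 Mb / 2520 s = 8.522 Mbps.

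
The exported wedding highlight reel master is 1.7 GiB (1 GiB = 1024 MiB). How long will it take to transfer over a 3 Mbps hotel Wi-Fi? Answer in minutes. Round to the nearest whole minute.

File: 1.7 GiB = 14602.9 Mb.
At 3 Mbps: 14602.9 / 3 = 4867.6 s ≈ 81.1 minutes.

81 minutes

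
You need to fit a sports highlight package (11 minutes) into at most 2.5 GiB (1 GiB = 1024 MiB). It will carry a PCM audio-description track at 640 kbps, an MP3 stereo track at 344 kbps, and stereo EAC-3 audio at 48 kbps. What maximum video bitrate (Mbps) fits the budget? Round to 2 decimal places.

Budget: 2.5 GiB = 21474.8 Mb.
11 min = 660 s
Total bitrate budget: 21474.8 Mb / 660 s = 32.538 Mbps.
Audio total: 640 + 344 + 48 = 1032 kbps = 1.032 Mbps.
Video: 32.538 − 1.032 = 31.506 Mbps.

31.51 Mbps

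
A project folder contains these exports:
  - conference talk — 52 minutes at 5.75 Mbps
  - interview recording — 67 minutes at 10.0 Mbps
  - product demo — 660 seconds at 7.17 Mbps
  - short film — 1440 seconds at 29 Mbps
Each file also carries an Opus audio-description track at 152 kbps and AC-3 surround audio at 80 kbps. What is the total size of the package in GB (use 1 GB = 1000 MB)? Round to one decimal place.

13.3 GB

Audio total: 152 + 80 = 232 kbps = 0.232 Mbps.
conference talk: 5.982 Mbps × 3120 s = 18663.8 Mb
interview recording: 10.232 Mbps × 4020 s = 41132.6 Mb
product demo: 7.402 Mbps × 660 s = 4885.3 Mb
short film: 29.232 Mbps × 1440 s = 42094.1 Mb
Total: 106775.9 Mb = 13347.0 MB.
= 13.35 GB.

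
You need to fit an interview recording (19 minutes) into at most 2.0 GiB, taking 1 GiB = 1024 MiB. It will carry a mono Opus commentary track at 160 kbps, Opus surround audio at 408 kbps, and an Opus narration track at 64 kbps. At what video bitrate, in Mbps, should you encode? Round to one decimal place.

14.4 Mbps

Budget: 2.0 GiB = 17179.9 Mb.
19 min = 1140 s
Total bitrate budget: 17179.9 Mb / 1140 s = 15.070 Mbps.
Audio total: 160 + 408 + 64 = 632 kbps = 0.632 Mbps.
Video: 15.070 − 0.632 = 14.438 Mbps.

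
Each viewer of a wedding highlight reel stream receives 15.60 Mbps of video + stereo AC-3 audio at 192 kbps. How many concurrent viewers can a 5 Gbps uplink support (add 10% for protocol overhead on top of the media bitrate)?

Audio: 192 kbps = 0.192 Mbps.
Per-viewer media rate: 15.792 Mbps.
On the wire with 10% overhead: 17.371 Mbps.
5 Gbps = 5,000 Mbps; 5,000 / 17.371 = 287.83 → 287 viewers.

287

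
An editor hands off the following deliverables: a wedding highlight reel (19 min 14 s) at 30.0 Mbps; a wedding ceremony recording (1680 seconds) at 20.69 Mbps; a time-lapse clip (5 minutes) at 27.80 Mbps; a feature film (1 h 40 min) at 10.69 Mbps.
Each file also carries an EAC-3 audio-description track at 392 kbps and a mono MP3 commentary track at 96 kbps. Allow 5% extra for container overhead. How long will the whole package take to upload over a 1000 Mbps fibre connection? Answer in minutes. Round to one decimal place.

2.6 minutes

Audio total: 392 + 96 = 488 kbps = 0.488 Mbps.
wedding highlight reel: 30.488 Mbps × 1154 s × 1.05 = 36942.3 Mb
wedding ceremony recording: 21.178 Mbps × 1680 s × 1.05 = 37358.0 Mb
time-lapse clip: 28.288 Mbps × 300 s × 1.05 = 8910.7 Mb
feature film: 11.178 Mbps × 6000 s × 1.05 = 70421.4 Mb
Total: 153632.4 Mb = 19204.1 MB.
At 1000 Mbps: 153632.4 / 1000 = 154 s ≈ 2.56 minutes.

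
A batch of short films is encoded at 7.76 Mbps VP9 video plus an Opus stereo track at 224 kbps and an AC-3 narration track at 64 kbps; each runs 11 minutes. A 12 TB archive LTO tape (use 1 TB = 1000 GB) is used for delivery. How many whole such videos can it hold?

18073

11 min = 660 s
Audio total: 224 + 64 = 288 kbps = 0.288 Mbps.
Total bitrate: 8.048 Mbps.
Per item: 8.048 Mbps × 660 s = 5,312 Mb = 664.0 MB.
Capacity: 12 TB = 96,000,000 Mb; 18073.38 items → 18073 complete.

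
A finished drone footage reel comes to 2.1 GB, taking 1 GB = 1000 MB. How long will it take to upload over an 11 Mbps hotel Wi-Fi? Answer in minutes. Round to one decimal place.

25.5 minutes

File: 2.1 GB = 16800.0 Mb.
At 11 Mbps: 16800.0 / 11 = 1527.3 s ≈ 25.5 minutes.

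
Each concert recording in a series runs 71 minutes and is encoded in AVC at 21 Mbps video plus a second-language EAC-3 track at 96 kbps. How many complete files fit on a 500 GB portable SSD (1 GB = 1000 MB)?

44

71 min = 4260 s
Audio: 96 kbps = 0.096 Mbps.
Total bitrate: 21.096 Mbps.
Per item: 21.096 Mbps × 4260 s = 89,869 Mb = 11,234 MB.
Capacity: 500 GB = 4,000,000 Mb; 44.51 items → 44 complete.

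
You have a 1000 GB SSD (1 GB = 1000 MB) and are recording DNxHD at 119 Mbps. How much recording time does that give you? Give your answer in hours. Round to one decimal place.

Capacity: 1000 GB = 8,000,000 Mb.
Recording time: 8,000,000 / 119.000 = 67,227 s ≈ 18.7 hours.

18.7 hours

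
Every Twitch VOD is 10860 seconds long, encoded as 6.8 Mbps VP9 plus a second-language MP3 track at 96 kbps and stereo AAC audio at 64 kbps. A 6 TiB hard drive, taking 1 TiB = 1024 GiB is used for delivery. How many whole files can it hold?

698

Audio total: 96 + 64 = 160 kbps = 0.160 Mbps.
Total bitrate: 6.960 Mbps.
Per item: 6.960 Mbps × 10860 s = 75,586 Mb = 9,448 MB.
Capacity: 6 TiB = 52,776,558 Mb; 698.24 items → 698 complete.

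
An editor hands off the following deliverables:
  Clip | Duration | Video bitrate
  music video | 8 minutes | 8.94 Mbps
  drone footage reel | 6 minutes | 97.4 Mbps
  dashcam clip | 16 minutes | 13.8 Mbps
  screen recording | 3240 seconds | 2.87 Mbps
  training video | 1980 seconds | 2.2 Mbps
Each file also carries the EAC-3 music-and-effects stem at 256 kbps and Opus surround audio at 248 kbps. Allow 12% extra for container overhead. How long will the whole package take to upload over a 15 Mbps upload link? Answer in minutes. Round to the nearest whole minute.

87 minutes

Audio total: 256 + 248 = 504 kbps = 0.504 Mbps.
music video: 9.444 Mbps × 480 s × 1.12 = 5077.1 Mb
drone footage reel: 97.904 Mbps × 360 s × 1.12 = 39474.9 Mb
dashcam clip: 14.304 Mbps × 960 s × 1.12 = 15379.7 Mb
screen recording: 3.374 Mbps × 3240 s × 1.12 = 12243.6 Mb
training video: 2.704 Mbps × 1980 s × 1.12 = 5996.4 Mb
Total: 78171.6 Mb = 9771.5 MB.
At 15 Mbps: 78171.6 / 15 = 5211 s ≈ 86.9 minutes.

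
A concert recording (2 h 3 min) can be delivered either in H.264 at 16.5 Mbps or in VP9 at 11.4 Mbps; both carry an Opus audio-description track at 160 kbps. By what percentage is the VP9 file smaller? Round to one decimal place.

30.6%

2 h 3 min = 123 min = 7380 s
Audio: 160 kbps = 0.160 Mbps.
H.264: 16.660 Mbps × 7380 s = 122950.8 Mb = 14.313 GiB.
VP9: 11.560 Mbps × 7380 s = 85312.8 Mb = 9.932 GiB.
Reduction: (1 − 9.932/14.313) × 100 = 30.61%.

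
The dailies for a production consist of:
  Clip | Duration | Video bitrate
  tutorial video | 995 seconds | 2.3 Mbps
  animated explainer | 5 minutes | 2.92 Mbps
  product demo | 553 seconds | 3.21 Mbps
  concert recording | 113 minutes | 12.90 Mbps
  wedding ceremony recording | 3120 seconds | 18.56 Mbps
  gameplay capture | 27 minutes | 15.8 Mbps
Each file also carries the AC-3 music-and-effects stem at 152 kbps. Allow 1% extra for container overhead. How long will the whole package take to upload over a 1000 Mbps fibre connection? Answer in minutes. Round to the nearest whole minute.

Audio: 152 kbps = 0.152 Mbps.
tutorial video: 2.452 Mbps × 995 s × 1.01 = 2464.1 Mb
animated explainer: 3.072 Mbps × 300 s × 1.01 = 930.8 Mb
product demo: 3.362 Mbps × 553 s × 1.01 = 1877.8 Mb
concert recording: 13.052 Mbps × 6780 s × 1.01 = 89377.5 Mb
wedding ceremony recording: 18.712 Mbps × 3120 s × 1.01 = 58965.3 Mb
gameplay capture: 15.952 Mbps × 1620 s × 1.01 = 26100.7 Mb
Total: 179716.1 Mb = 22464.5 MB.
At 1000 Mbps: 179716.1 / 1000 = 180 s ≈ 3 minutes.

3 minutes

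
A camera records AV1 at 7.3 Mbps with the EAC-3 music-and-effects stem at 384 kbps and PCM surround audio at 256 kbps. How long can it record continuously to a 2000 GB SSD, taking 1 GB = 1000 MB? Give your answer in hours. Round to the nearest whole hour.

Audio total: 384 + 256 = 640 kbps = 0.640 Mbps.
Total bitrate: 7.3 + 0.640 = 7.940 Mbps.
Capacity: 2000 GB = 16,000,000 Mb.
Recording time: 16,000,000 / 7.940 = 2,015,113 s ≈ 560 hours.

560 hours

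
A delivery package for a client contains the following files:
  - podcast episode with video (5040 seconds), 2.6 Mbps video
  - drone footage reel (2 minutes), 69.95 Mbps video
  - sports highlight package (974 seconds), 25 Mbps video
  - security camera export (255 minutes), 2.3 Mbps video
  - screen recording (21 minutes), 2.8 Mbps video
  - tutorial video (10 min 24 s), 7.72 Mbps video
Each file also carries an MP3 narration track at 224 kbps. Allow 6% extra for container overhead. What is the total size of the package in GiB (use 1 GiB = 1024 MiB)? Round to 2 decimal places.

11.67 GiB

Audio: 224 kbps = 0.224 Mbps.
podcast episode with video: 2.824 Mbps × 5040 s × 1.06 = 15086.9 Mb
drone footage reel: 70.174 Mbps × 120 s × 1.06 = 8926.1 Mb
sports highlight package: 25.224 Mbps × 974 s × 1.06 = 26042.3 Mb
security camera export: 2.524 Mbps × 15300 s × 1.06 = 40934.2 Mb
screen recording: 3.024 Mbps × 1260 s × 1.06 = 4038.9 Mb
tutorial video: 7.944 Mbps × 624 s × 1.06 = 5254.5 Mb
Total: 100282.9 Mb = 12535.4 MB.
= 11.67 GiB.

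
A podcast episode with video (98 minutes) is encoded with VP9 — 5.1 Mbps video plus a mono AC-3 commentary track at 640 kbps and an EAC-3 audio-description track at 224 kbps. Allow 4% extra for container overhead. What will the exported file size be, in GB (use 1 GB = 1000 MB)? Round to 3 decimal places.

98 min = 5880 s
Audio total: 640 + 224 = 864 kbps = 0.864 Mbps.
Total bitrate: 5.1 + 0.864 = 5.964 Mbps.
Stream data: 5.964 Mbps × 5880 s = 35068.3 Mb.
With 4% container overhead: ×1.04.
36,471 Mb ÷ 8 = 4,559 MB → 4.559 GB.

4.559 GB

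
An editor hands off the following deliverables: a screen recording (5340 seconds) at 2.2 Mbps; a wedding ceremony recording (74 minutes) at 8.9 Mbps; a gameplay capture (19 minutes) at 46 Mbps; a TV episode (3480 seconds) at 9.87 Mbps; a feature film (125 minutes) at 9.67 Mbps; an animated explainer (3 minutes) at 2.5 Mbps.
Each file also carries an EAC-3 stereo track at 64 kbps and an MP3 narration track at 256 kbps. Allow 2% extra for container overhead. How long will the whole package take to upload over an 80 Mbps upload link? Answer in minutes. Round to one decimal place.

Audio total: 64 + 256 = 320 kbps = 0.320 Mbps.
screen recording: 2.520 Mbps × 5340 s × 1.02 = 13725.9 Mb
wedding ceremony recording: 9.220 Mbps × 4440 s × 1.02 = 41755.5 Mb
gameplay capture: 46.320 Mbps × 1140 s × 1.02 = 53860.9 Mb
TV episode: 10.190 Mbps × 3480 s × 1.02 = 36170.4 Mb
feature film: 9.990 Mbps × 7500 s × 1.02 = 76423.5 Mb
animated explainer: 2.820 Mbps × 180 s × 1.02 = 517.8 Mb
Total: 222454.0 Mb = 27806.8 MB.
At 80 Mbps: 222454.0 / 80 = 2781 s ≈ 46.3 minutes.

46.3 minutes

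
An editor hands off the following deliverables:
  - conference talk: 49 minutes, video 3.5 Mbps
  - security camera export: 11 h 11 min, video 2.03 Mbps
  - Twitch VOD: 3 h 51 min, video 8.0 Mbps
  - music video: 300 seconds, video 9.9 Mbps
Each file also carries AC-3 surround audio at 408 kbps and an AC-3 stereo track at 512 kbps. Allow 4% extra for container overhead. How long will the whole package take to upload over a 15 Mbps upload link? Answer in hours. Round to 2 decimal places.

4.98 hours

Audio total: 408 + 512 = 920 kbps = 0.920 Mbps.
conference talk: 4.420 Mbps × 2940 s × 1.04 = 13514.6 Mb
security camera export: 2.950 Mbps × 40260 s × 1.04 = 123517.7 Mb
Twitch VOD: 8.920 Mbps × 13860 s × 1.04 = 128576.4 Mb
music video: 10.820 Mbps × 300 s × 1.04 = 3375.8 Mb
Total: 268984.6 Mb = 33623.1 MB.
At 15 Mbps: 268984.6 / 15 = 17932 s ≈ 4.98 hours.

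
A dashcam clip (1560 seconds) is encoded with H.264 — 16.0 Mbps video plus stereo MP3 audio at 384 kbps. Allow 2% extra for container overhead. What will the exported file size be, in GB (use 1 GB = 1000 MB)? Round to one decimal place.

3.3 GB

Audio: 384 kbps = 0.384 Mbps.
Total bitrate: 16.0 + 0.384 = 16.384 Mbps.
Stream data: 16.384 Mbps × 1560 s = 25559.0 Mb.
With 2% container overhead: ×1.02.
26,070 Mb ÷ 8 = 3,259 MB → 3.259 GB.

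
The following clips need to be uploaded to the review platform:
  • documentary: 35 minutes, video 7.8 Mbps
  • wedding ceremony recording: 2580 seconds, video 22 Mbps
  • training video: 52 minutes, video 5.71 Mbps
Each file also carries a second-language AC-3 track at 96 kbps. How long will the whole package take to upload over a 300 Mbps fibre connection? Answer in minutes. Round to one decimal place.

5.1 minutes

Audio: 96 kbps = 0.096 Mbps.
documentary: 7.896 Mbps × 2100 s = 16581.6 Mb
wedding ceremony recording: 22.096 Mbps × 2580 s = 57007.7 Mb
training video: 5.806 Mbps × 3120 s = 18114.7 Mb
Total: 91704.0 Mb = 11463.0 MB.
At 300 Mbps: 91704.0 / 300 = 306 s ≈ 5.09 minutes.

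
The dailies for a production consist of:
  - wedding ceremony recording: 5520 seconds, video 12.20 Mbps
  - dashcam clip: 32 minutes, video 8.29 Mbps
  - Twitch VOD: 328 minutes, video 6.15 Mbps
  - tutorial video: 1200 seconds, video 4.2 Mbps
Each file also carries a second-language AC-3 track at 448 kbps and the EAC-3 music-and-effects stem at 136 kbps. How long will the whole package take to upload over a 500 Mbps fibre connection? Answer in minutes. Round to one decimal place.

7.5 minutes

Audio total: 448 + 136 = 584 kbps = 0.584 Mbps.
wedding ceremony recording: 12.784 Mbps × 5520 s = 70567.7 Mb
dashcam clip: 8.874 Mbps × 1920 s = 17038.1 Mb
Twitch VOD: 6.734 Mbps × 19680 s = 132525.1 Mb
tutorial video: 4.784 Mbps × 1200 s = 5740.8 Mb
Total: 225871.7 Mb = 28234.0 MB.
At 500 Mbps: 225871.7 / 500 = 452 s ≈ 7.53 minutes.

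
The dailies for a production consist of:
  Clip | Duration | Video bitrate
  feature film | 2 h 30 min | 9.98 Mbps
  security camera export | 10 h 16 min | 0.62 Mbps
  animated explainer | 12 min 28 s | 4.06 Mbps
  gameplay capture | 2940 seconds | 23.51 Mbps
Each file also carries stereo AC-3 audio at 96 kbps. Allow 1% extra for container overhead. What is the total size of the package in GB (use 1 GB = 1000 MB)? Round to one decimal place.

Audio: 96 kbps = 0.096 Mbps.
feature film: 10.076 Mbps × 9000 s × 1.01 = 91590.8 Mb
security camera export: 0.716 Mbps × 36960 s × 1.01 = 26728.0 Mb
animated explainer: 4.156 Mbps × 748 s × 1.01 = 3139.8 Mb
gameplay capture: 23.606 Mbps × 2940 s × 1.01 = 70095.7 Mb
Total: 191554.3 Mb = 23944.3 MB.
= 23.94 GB.

23.9 GB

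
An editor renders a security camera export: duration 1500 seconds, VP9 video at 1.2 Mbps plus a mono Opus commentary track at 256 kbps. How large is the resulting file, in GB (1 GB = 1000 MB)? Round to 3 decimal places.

Audio: 256 kbps = 0.256 Mbps.
Total bitrate: 1.2 + 0.256 = 1.456 Mbps.
Stream data: 1.456 Mbps × 1500 s = 2184.0 Mb.
2,184 Mb ÷ 8 = 273.0 MB → 0.273 GB.

0.273 GB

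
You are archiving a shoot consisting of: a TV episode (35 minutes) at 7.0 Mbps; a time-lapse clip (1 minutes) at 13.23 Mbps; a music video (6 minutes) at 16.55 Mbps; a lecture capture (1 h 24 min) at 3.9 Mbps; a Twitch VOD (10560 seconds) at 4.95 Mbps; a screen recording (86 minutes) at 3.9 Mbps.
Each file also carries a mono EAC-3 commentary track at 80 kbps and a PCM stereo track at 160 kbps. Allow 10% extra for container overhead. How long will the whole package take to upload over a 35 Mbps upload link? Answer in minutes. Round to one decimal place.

Audio total: 80 + 160 = 240 kbps = 0.240 Mbps.
TV episode: 7.240 Mbps × 2100 s × 1.10 = 16724.4 Mb
time-lapse clip: 13.470 Mbps × 60 s × 1.10 = 889.0 Mb
music video: 16.790 Mbps × 360 s × 1.10 = 6648.8 Mb
lecture capture: 4.140 Mbps × 5040 s × 1.10 = 22952.2 Mb
Twitch VOD: 5.190 Mbps × 10560 s × 1.10 = 60287.0 Mb
screen recording: 4.140 Mbps × 5160 s × 1.10 = 23498.6 Mb
Total: 131000.1 Mb = 16375.0 MB.
At 35 Mbps: 131000.1 / 35 = 3743 s ≈ 62.4 minutes.

62.4 minutes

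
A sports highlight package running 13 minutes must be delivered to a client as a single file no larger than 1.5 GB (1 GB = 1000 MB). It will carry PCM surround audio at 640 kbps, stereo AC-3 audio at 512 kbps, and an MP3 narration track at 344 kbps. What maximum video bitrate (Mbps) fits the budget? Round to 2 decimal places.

Budget: 1.5 GB = 12000.0 Mb.
13 min = 780 s
Total bitrate budget: 12000.0 Mb / 780 s = 15.385 Mbps.
Audio total: 640 + 512 + 344 = 1496 kbps = 1.496 Mbps.
Video: 15.385 − 1.496 = 13.889 Mbps.

13.89 Mbps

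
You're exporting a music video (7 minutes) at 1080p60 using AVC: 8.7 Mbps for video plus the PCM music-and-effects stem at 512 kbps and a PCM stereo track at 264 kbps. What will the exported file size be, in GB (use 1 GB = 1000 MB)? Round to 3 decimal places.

0.497 GB

7 min = 420 s
Audio total: 512 + 264 = 776 kbps = 0.776 Mbps.
Total bitrate: 8.7 + 0.776 = 9.476 Mbps.
Stream data: 9.476 Mbps × 420 s = 3979.9 Mb.
3,980 Mb ÷ 8 = 497.5 MB → 0.4975 GB.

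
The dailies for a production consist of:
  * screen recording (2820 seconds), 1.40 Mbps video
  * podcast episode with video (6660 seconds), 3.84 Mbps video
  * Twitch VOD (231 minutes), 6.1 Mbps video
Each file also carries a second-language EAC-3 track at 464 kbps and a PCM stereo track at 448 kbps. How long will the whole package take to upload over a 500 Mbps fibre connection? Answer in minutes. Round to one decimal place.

4.5 minutes

Audio total: 464 + 448 = 912 kbps = 0.912 Mbps.
screen recording: 2.312 Mbps × 2820 s = 6519.8 Mb
podcast episode with video: 4.752 Mbps × 6660 s = 31648.3 Mb
Twitch VOD: 7.012 Mbps × 13860 s = 97186.3 Mb
Total: 135354.5 Mb = 16919.3 MB.
At 500 Mbps: 135354.5 / 500 = 271 s ≈ 4.51 minutes.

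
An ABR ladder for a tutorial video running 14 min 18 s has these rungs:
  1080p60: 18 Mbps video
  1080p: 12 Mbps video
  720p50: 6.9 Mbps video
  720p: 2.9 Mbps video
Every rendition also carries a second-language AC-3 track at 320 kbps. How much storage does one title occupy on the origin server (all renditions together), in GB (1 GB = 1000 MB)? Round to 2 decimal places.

4.41 GB

14 min 18 s = 858 s
Audio: 320 kbps = 0.320 Mbps.
Sum of rendition bitrates: (18+0.320) + (12+0.320) + (6.9+0.320) + (2.9+0.320) = 41.080 Mbps.
× 858 s = 35,247 Mb = 4,406 MB = 4.406 GB.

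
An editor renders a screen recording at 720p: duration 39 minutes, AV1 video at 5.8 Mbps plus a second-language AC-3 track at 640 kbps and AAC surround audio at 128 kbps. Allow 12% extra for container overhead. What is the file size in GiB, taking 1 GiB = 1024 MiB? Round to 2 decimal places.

2.00 GiB

39 min = 2340 s
Audio total: 640 + 128 = 768 kbps = 0.768 Mbps.
Total bitrate: 5.8 + 0.768 = 6.568 Mbps.
Stream data: 6.568 Mbps × 2340 s = 15369.1 Mb.
With 12% container overhead: ×1.12.
17,213 Mb = 2,151,676,800 bytes ÷ 1,073,741,824 = 2.004 GiB.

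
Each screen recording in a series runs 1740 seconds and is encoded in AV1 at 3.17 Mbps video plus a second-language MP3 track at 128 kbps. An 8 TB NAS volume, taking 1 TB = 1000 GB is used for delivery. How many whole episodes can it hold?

11152

Audio: 128 kbps = 0.128 Mbps.
Total bitrate: 3.298 Mbps.
Per item: 3.298 Mbps × 1740 s = 5,739 Mb = 717.3 MB.
Capacity: 8 TB = 64,000,000 Mb; 11152.70 items → 11152 complete.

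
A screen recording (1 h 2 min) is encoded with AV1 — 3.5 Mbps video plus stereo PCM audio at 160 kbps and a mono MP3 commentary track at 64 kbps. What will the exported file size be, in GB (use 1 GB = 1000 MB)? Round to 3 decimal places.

1.732 GB

1 h 2 min = 62 min = 3720 s
Audio total: 160 + 64 = 224 kbps = 0.224 Mbps.
Total bitrate: 3.5 + 0.224 = 3.724 Mbps.
Stream data: 3.724 Mbps × 3720 s = 13853.3 Mb.
13,853 Mb ÷ 8 = 1,732 MB → 1.732 GB.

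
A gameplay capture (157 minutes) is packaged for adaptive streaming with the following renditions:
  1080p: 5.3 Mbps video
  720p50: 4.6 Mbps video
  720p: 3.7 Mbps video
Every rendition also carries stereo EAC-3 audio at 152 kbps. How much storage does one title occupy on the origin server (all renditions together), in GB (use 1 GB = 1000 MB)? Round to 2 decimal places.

16.55 GB

157 min = 9420 s
Audio: 152 kbps = 0.152 Mbps.
Sum of rendition bitrates: (5.3+0.152) + (4.6+0.152) + (3.7+0.152) = 14.056 Mbps.
× 9420 s = 132,408 Mb = 16,551 MB = 16.55 GB.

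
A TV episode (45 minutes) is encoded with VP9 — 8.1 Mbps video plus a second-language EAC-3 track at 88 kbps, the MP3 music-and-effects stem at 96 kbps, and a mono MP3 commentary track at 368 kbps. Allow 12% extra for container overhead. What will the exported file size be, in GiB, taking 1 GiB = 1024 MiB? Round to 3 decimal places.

45 min = 2700 s
Audio total: 88 + 96 + 368 = 552 kbps = 0.552 Mbps.
Total bitrate: 8.1 + 0.552 = 8.652 Mbps.
Stream data: 8.652 Mbps × 2700 s = 23360.4 Mb.
With 12% container overhead: ×1.12.
26,164 Mb = 3,270,456,000 bytes ÷ 1,073,741,824 = 3.046 GiB.

3.046 GiB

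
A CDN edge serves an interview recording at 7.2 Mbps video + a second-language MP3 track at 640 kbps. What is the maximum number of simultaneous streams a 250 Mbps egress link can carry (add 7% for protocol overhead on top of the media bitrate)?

29

Audio: 640 kbps = 0.640 Mbps.
Per-viewer media rate: 7.840 Mbps.
On the wire with 7% overhead: 8.389 Mbps.
250 Mbps = 250.0 Mbps; 250.0 / 8.389 = 29.80 → 29 viewers.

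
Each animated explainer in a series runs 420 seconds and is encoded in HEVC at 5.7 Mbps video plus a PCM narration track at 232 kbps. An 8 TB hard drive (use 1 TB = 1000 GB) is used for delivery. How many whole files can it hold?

25687

Audio: 232 kbps = 0.232 Mbps.
Total bitrate: 5.932 Mbps.
Per item: 5.932 Mbps × 420 s = 2,491 Mb = 311.4 MB.
Capacity: 8 TB = 64,000,000 Mb; 25687.96 items → 25687 complete.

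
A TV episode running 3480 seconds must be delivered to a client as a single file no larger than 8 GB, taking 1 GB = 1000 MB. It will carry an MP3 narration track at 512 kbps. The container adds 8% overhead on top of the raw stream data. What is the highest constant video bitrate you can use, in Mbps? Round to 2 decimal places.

16.52 Mbps

Budget: 8 GB = 64000.0 Mb.
Stream payload after overhead: 64000.0 / 1.08 = 59259.3 Mb.
Total bitrate budget: 59259.3 Mb / 3480 s = 17.029 Mbps.
Audio: 512 kbps = 0.512 Mbps.
Video: 17.029 − 0.512 = 16.517 Mbps.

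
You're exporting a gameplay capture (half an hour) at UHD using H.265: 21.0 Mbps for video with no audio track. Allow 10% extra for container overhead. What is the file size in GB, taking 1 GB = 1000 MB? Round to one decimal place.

5.2 GB

30 min = 1800 s
Total bitrate: 21.0 Mbps.
Stream data: 21.000 Mbps × 1800 s = 37800.0 Mb.
With 10% container overhead: ×1.10.
41,580 Mb ÷ 8 = 5,198 MB → 5.197 GB.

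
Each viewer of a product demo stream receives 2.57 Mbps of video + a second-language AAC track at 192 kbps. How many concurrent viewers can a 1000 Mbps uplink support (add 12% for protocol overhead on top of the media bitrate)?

323

Audio: 192 kbps = 0.192 Mbps.
Per-viewer media rate: 2.762 Mbps.
On the wire with 12% overhead: 3.093 Mbps.
1000 Mbps = 1,000 Mbps; 1,000 / 3.093 = 323.26 → 323 viewers.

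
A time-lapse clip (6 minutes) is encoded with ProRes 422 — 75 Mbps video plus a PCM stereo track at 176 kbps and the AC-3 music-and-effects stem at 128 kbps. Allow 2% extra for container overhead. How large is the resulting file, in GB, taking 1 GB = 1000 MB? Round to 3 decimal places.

3.456 GB

6 min = 360 s
Audio total: 176 + 128 = 304 kbps = 0.304 Mbps.
Total bitrate: 75 + 0.304 = 75.304 Mbps.
Stream data: 75.304 Mbps × 360 s = 27109.4 Mb.
With 2% container overhead: ×1.02.
27,652 Mb ÷ 8 = 3,456 MB → 3.456 GB.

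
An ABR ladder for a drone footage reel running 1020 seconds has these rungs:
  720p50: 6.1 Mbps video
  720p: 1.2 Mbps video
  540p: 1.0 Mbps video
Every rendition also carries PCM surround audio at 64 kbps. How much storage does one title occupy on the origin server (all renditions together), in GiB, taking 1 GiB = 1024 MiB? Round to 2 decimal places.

1.01 GiB

Audio: 64 kbps = 0.064 Mbps.
Sum of rendition bitrates: (6.1+0.064) + (1.2+0.064) + (1.0+0.064) = 8.492 Mbps.
× 1020 s = 8,662 Mb = 1,083 MB = 1.008 GiB.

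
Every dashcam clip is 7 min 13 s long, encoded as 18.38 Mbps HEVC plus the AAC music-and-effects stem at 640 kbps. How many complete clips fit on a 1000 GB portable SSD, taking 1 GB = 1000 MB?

7 min 13 s = 433 s
Audio: 640 kbps = 0.640 Mbps.
Total bitrate: 19.020 Mbps.
Per item: 19.020 Mbps × 433 s = 8,236 Mb = 1,029 MB.
Capacity: 1000 GB = 8,000,000 Mb; 971.39 items → 971 complete.

971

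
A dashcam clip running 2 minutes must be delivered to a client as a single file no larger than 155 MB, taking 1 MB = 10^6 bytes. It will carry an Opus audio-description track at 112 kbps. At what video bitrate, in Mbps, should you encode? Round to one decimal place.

10.2 Mbps

Budget: 155 MB = 1240.0 Mb.
2 min = 120 s
Total bitrate budget: 1240.0 Mb / 120 s = 10.333 Mbps.
Audio: 112 kbps = 0.112 Mbps.
Video: 10.333 − 0.112 = 10.221 Mbps.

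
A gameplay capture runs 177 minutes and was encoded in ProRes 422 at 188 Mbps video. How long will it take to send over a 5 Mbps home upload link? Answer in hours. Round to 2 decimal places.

177 min = 10620 s
File: 188.000 Mbps × 10620 s = 1996560.0 Mb.
At 5 Mbps: 1996560.0 / 5 = 399312.0 s ≈ 111 hours.

110.92 hours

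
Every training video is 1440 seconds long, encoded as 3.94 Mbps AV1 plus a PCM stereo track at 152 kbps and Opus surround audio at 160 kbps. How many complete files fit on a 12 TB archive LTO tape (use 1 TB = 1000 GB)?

15678

Audio total: 152 + 160 = 312 kbps = 0.312 Mbps.
Total bitrate: 4.252 Mbps.
Per item: 4.252 Mbps × 1440 s = 6,123 Mb = 765.4 MB.
Capacity: 12 TB = 96,000,000 Mb; 15678.90 items → 15678 complete.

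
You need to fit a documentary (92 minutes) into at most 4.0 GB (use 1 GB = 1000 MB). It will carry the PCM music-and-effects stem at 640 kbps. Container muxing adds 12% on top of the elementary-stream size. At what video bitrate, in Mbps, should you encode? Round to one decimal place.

4.5 Mbps

Budget: 4.0 GB = 32000.0 Mb.
Stream payload after overhead: 32000.0 / 1.12 = 28571.4 Mb.
92 min = 5520 s
Total bitrate budget: 28571.4 Mb / 5520 s = 5.176 Mbps.
Audio: 640 kbps = 0.640 Mbps.
Video: 5.176 − 0.640 = 4.536 Mbps.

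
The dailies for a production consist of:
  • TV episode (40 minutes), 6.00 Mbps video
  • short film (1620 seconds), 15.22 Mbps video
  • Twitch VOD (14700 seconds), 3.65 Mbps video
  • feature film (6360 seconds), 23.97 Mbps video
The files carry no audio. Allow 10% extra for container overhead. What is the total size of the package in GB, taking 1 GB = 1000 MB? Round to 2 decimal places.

TV episode: 6.000 Mbps × 2400 s × 1.10 = 15840.0 Mb
short film: 15.220 Mbps × 1620 s × 1.10 = 27122.0 Mb
Twitch VOD: 3.650 Mbps × 14700 s × 1.10 = 59020.5 Mb
feature film: 23.970 Mbps × 6360 s × 1.10 = 167694.1 Mb
Total: 269676.7 Mb = 33709.6 MB.
= 33.71 GB.

33.71 GB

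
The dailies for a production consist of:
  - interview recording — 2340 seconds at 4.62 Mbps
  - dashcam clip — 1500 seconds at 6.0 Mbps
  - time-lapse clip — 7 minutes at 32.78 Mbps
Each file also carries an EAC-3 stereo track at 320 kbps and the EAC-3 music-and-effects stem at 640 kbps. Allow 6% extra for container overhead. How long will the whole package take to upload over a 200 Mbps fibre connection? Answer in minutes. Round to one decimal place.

3.3 minutes

Audio total: 320 + 640 = 960 kbps = 0.960 Mbps.
interview recording: 5.580 Mbps × 2340 s × 1.06 = 13840.6 Mb
dashcam clip: 6.960 Mbps × 1500 s × 1.06 = 11066.4 Mb
time-lapse clip: 33.740 Mbps × 420 s × 1.06 = 15021.0 Mb
Total: 39928.1 Mb = 4991.0 MB.
At 200 Mbps: 39928.1 / 200 = 200 s ≈ 3.33 minutes.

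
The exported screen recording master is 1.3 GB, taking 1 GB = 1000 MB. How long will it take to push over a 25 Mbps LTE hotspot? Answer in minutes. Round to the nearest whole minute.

7 minutes

File: 1.3 GB = 10400.0 Mb.
At 25 Mbps: 10400.0 / 25 = 416.0 s ≈ 6.93 minutes.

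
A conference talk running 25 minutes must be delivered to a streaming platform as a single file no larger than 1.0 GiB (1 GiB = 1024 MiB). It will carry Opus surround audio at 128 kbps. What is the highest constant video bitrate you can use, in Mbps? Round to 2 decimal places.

Budget: 1.0 GiB = 8589.9 Mb.
25 min = 1500 s
Total bitrate budget: 8589.9 Mb / 1500 s = 5.727 Mbps.
Audio: 128 kbps = 0.128 Mbps.
Video: 5.727 − 0.128 = 5.599 Mbps.

5.60 Mbps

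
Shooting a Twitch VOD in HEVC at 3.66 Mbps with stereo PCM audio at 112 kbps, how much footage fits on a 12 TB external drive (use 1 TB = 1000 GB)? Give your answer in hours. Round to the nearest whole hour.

Audio: 112 kbps = 0.112 Mbps.
Total bitrate: 3.66 + 0.112 = 3.772 Mbps.
Capacity: 12 TB = 96,000,000 Mb.
Recording time: 96,000,000 / 3.772 = 25,450,689 s ≈ 7,070 hours.

7070 hours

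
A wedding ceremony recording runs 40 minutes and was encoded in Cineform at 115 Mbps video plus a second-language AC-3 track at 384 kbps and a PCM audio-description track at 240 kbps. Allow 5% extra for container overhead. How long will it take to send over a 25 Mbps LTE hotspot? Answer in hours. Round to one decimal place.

40 min = 2400 s
Audio total: 384 + 240 = 624 kbps = 0.624 Mbps.
Total bitrate: 115.624 Mbps.
File: 115.624 Mbps × 2400 s = 277497.6 Mb.
With 5% container overhead: ×1.05. → 291372.5 Mb.
At 25 Mbps: 291372.5 / 25 = 11654.9 s ≈ 3.24 hours.

3.2 hours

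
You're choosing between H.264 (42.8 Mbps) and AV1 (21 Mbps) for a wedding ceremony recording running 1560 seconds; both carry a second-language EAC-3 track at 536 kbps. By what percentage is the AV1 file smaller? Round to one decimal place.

Audio: 536 kbps = 0.536 Mbps.
H.264: 43.336 Mbps × 1560 s = 67604.2 Mb = 8.451 GB.
AV1: 21.536 Mbps × 1560 s = 33596.2 Mb = 4.200 GB.
Reduction: (1 − 4.200/8.451) × 100 = 50.30%.

50.3%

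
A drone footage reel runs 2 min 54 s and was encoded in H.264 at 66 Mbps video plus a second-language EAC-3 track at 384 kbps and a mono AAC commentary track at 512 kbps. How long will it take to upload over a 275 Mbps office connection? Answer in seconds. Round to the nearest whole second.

42 seconds

2 min 54 s = 174 s
Audio total: 384 + 512 = 896 kbps = 0.896 Mbps.
Total bitrate: 66.896 Mbps.
File: 66.896 Mbps × 174 s = 11639.9 Mb.
At 275 Mbps: 11639.9 / 275 = 42.3 s ≈ 42.3 seconds.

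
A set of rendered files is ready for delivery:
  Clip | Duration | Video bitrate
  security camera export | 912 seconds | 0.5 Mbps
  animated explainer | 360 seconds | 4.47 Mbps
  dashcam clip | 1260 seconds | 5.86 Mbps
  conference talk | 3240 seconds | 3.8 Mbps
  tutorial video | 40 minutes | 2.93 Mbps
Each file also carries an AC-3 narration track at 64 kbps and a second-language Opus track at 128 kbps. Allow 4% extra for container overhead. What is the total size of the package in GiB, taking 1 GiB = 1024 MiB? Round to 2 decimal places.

Audio total: 64 + 128 = 192 kbps = 0.192 Mbps.
security camera export: 0.692 Mbps × 912 s × 1.04 = 656.3 Mb
animated explainer: 4.662 Mbps × 360 s × 1.04 = 1745.5 Mb
dashcam clip: 6.052 Mbps × 1260 s × 1.04 = 7930.5 Mb
conference talk: 3.992 Mbps × 3240 s × 1.04 = 13451.4 Mb
tutorial video: 3.122 Mbps × 2400 s × 1.04 = 7792.5 Mb
Total: 31576.3 Mb = 3947.0 MB.
= 3.676 GiB.

3.68 GiB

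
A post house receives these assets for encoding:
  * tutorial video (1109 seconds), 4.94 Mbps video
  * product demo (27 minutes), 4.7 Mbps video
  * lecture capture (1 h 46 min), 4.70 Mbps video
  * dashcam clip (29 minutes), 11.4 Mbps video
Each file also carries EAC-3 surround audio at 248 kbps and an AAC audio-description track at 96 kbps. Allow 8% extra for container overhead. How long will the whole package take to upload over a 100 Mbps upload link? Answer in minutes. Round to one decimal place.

12.0 minutes

Audio total: 248 + 96 = 344 kbps = 0.344 Mbps.
tutorial video: 5.284 Mbps × 1109 s × 1.08 = 6328.8 Mb
product demo: 5.044 Mbps × 1620 s × 1.08 = 8825.0 Mb
lecture capture: 5.044 Mbps × 6360 s × 1.08 = 34646.2 Mb
dashcam clip: 11.744 Mbps × 1740 s × 1.08 = 22069.3 Mb
Total: 71869.3 Mb = 8983.7 MB.
At 100 Mbps: 71869.3 / 100 = 719 s ≈ 12 minutes.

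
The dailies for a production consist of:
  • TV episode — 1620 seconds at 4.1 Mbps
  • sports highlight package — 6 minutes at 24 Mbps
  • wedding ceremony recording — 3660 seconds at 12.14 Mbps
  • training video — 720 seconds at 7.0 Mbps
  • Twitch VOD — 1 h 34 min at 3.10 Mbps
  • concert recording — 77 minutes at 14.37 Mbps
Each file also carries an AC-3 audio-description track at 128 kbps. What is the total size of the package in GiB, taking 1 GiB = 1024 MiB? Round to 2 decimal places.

17.55 GiB

Audio: 128 kbps = 0.128 Mbps.
TV episode: 4.228 Mbps × 1620 s = 6849.4 Mb
sports highlight package: 24.128 Mbps × 360 s = 8686.1 Mb
wedding ceremony recording: 12.268 Mbps × 3660 s = 44900.9 Mb
training video: 7.128 Mbps × 720 s = 5132.2 Mb
Twitch VOD: 3.228 Mbps × 5640 s = 18205.9 Mb
concert recording: 14.498 Mbps × 4620 s = 66980.8 Mb
Total: 150755.2 Mb = 18844.4 MB.
= 17.55 GiB.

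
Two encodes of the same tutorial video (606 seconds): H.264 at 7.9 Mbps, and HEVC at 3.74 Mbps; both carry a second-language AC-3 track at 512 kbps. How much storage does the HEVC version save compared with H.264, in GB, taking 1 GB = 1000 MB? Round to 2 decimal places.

0.32 GB

Audio: 512 kbps = 0.512 Mbps.
H.264: 8.412 Mbps × 606 s = 5097.7 Mb = 0.637 GB.
HEVC: 4.252 Mbps × 606 s = 2576.7 Mb = 0.322 GB.
Saving: 0.637 − 0.322 = 0.315 GB.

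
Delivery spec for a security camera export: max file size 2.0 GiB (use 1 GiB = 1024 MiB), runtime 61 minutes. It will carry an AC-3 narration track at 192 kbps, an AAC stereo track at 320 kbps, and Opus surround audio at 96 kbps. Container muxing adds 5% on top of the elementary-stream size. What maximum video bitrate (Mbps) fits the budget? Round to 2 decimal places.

3.86 Mbps

Budget: 2.0 GiB = 17179.9 Mb.
Stream payload after overhead: 17179.9 / 1.05 = 16361.8 Mb.
61 min = 3660 s
Total bitrate budget: 16361.8 Mb / 3660 s = 4.470 Mbps.
Audio total: 192 + 320 + 96 = 608 kbps = 0.608 Mbps.
Video: 4.470 − 0.608 = 3.862 Mbps.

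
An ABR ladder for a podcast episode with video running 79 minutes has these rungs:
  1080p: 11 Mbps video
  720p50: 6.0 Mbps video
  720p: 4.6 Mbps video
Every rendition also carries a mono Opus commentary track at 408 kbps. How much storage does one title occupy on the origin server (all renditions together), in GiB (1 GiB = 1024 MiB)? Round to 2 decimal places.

79 min = 4740 s
Audio: 408 kbps = 0.408 Mbps.
Sum of rendition bitrates: (11+0.408) + (6.0+0.408) + (4.6+0.408) = 22.824 Mbps.
× 4740 s = 108,186 Mb = 13,523 MB = 12.59 GiB.

12.59 GiB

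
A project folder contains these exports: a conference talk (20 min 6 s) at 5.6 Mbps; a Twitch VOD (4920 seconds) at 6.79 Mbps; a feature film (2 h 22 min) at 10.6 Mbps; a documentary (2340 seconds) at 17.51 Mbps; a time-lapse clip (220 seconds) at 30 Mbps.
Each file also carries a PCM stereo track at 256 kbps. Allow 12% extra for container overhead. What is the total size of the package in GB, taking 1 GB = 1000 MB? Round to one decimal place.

Audio: 256 kbps = 0.256 Mbps.
conference talk: 5.856 Mbps × 1206 s × 1.12 = 7909.8 Mb
Twitch VOD: 7.046 Mbps × 4920 s × 1.12 = 38826.3 Mb
feature film: 10.856 Mbps × 8520 s × 1.12 = 103592.3 Mb
documentary: 17.766 Mbps × 2340 s × 1.12 = 46561.1 Mb
time-lapse clip: 30.256 Mbps × 220 s × 1.12 = 7455.1 Mb
Total: 204344.6 Mb = 25543.1 MB.
= 25.54 GB.

25.5 GB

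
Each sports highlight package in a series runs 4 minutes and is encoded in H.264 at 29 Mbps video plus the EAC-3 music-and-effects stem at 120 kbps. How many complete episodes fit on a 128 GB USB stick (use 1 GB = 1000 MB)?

146

4 min = 240 s
Audio: 120 kbps = 0.120 Mbps.
Total bitrate: 29.120 Mbps.
Per item: 29.120 Mbps × 240 s = 6,989 Mb = 873.6 MB.
Capacity: 128 GB = 1,024,000 Mb; 146.52 items → 146 complete.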